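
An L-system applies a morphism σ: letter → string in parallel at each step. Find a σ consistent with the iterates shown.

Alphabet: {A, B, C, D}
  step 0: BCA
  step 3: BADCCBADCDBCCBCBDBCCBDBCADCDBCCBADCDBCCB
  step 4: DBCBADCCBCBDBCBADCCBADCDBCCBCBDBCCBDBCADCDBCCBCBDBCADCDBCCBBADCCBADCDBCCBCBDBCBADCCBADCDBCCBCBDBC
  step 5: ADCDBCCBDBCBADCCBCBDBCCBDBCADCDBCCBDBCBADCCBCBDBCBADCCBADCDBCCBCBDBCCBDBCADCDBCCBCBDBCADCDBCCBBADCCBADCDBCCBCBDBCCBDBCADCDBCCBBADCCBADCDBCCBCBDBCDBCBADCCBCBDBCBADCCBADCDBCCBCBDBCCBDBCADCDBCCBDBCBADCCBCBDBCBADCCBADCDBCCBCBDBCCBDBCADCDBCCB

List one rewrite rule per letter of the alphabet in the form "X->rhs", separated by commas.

  step 4 ⇒ step 5: DBCBADCCBCBDBCBADCCBADCDBCCBCBDBCCBDBCADCDBCCBCBDBCADCDBCCBBADCCBADCDBCCBCBDBCBADCCBADCDBCCBCBDBC ⇒ ADC·DBC·CB·DBC·B·ADC·CB·CB·DBC·CB·DBC·ADC·DBC·CB·DBC·B·ADC·CB·CB·DBC·B·ADC·CB·ADC·DBC·CB·CB·DBC·CB·DBC·ADC·DBC·CB·CB·DBC·ADC·DBC·CB·B·ADC·CB·ADC·DBC·CB·CB·DBC·CB·DBC·ADC·DBC·CB·B·ADC·CB·ADC·DBC·CB·CB·DBC·DBC·B·ADC·CB·CB·DBC·B·ADC·CB·ADC·DBC·CB·CB·DBC·CB·DBC·ADC·DBC·CB·DBC·B·ADC·CB·CB·DBC·B·ADC·CB·ADC·DBC·CB·CB·DBC·CB·DBC·ADC·DBC·CB
    A ↦ B
    B ↦ DBC
    C ↦ CB
    D ↦ ADC

A->B, B->DBC, C->CB, D->ADC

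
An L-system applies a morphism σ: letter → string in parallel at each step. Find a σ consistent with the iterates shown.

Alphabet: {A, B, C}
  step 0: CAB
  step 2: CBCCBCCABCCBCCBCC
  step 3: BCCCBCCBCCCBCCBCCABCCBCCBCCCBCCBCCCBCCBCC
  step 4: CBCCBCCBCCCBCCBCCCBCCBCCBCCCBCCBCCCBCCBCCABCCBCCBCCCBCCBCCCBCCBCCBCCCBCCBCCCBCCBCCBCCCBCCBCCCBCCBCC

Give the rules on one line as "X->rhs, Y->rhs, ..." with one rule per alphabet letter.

  step 3 ⇒ step 4: BCCCBCCBCCCBCCBCCABCCBCCBCCCBCCBCCCBCCBCC ⇒ C·BCC·BCC·BCC·C·BCC·BCC·C·BCC·BCC·BCC·C·BCC·BCC·C·BCC·BCC·ABC·C·BCC·BCC·C·BCC·BCC·C·BCC·BCC·BCC·C·BCC·BCC·C·BCC·BCC·BCC·C·BCC·BCC·C·BCC·BCC
    A ↦ ABC
    B ↦ C
    C ↦ BCC

A->ABC, B->C, C->BCC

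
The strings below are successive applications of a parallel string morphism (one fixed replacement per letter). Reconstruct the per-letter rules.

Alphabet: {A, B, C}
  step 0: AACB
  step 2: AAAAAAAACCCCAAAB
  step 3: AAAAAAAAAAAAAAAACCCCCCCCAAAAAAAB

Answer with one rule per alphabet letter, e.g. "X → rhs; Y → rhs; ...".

  step 2 ⇒ step 3: AAAAAAAACCCCAAAB ⇒ AA·AA·AA·AA·AA·AA·AA·AA·CC·CC·CC·CC·AA·AA·AA·AB
    A ↦ AA
    B ↦ AB
    C ↦ CC

A->AA, B->AB, C->CC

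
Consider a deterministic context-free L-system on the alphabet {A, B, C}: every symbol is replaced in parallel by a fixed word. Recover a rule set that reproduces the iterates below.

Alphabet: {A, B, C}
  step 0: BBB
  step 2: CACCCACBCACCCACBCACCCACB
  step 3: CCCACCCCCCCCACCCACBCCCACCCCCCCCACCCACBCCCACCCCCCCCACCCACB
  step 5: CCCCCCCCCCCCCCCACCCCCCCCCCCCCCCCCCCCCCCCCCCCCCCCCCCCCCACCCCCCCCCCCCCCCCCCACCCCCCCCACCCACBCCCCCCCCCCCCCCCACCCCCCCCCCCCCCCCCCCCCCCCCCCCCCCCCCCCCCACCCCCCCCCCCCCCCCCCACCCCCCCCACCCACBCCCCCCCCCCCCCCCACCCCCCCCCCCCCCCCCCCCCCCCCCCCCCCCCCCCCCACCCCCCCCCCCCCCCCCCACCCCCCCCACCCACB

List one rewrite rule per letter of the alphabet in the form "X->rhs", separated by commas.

  step 2 ⇒ step 3: CACCCACBCACCCACBCACCCACB ⇒ CC·CAC·CC·CC·CC·CAC·CC·ACB·CC·CAC·CC·CC·CC·CAC·CC·ACB·CC·CAC·CC·CC·CC·CAC·CC·ACB
    A ↦ CAC
    B ↦ ACB
    C ↦ CC

A->CAC, B->ACB, C->CC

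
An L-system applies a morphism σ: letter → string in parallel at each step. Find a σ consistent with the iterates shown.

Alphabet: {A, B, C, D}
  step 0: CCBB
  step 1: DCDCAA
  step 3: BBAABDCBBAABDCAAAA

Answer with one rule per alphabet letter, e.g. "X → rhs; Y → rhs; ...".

  step 0 ⇒ step 1: CCBB ⇒ DC·DC·A·A
    B ↦ A
    C ↦ DC
    A ↦ BB  (constrained at step 1)
    D ↦ AB  (constrained at step 1)

A->BB, B->A, C->DC, D->AB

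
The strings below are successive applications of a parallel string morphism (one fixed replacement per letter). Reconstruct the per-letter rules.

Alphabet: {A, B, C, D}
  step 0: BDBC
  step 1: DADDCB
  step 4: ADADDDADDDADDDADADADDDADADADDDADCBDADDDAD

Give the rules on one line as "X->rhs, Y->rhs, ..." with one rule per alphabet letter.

  step 0 ⇒ step 1: BDBC ⇒ D·AD·D·CB
    B ↦ D
    C ↦ CB
    D ↦ AD
    A ↦ DD  (constrained at step 1)

A->DD, B->D, C->CB, D->AD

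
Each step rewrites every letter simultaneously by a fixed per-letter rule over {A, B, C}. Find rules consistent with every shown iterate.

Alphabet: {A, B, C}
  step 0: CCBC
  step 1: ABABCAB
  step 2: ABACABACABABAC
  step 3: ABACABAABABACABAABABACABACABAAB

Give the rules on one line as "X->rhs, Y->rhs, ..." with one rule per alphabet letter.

A->ABA, B->C, C->AB

  step 2 ⇒ step 3: ABACABACABABAC ⇒ ABA·C·ABA·AB·ABA·C·ABA·AB·ABA·C·ABA·C·ABA·AB
    A ↦ ABA
    B ↦ C
    C ↦ AB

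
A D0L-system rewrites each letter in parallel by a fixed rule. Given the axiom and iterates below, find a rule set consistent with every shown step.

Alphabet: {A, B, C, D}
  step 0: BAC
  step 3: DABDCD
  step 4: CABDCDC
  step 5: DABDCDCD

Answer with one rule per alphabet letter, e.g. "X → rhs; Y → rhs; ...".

  step 4 ⇒ step 5: CABDCDC ⇒ D·AB·D·C·D·C·D
    A ↦ AB
    B ↦ D
    C ↦ D
    D ↦ C

A->AB, B->D, C->D, D->C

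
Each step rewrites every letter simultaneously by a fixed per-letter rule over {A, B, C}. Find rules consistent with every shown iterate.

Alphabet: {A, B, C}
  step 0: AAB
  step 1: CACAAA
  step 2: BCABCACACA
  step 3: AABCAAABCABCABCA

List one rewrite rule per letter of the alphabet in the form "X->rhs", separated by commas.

  step 2 ⇒ step 3: BCABCACACA ⇒ AA·B·CA·AA·B·CA·B·CA·B·CA
    A ↦ CA
    B ↦ AA
    C ↦ B

A->CA, B->AA, C->B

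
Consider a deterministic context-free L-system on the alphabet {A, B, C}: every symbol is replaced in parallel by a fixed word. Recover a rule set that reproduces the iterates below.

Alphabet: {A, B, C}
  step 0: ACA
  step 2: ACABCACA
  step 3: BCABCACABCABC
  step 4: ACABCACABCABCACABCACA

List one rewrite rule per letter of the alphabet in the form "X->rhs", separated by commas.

A->BC, B->AC, C->A

  step 3 ⇒ step 4: BCABCACABCABC ⇒ AC·A·BC·AC·A·BC·A·BC·AC·A·BC·AC·A
    A ↦ BC
    B ↦ AC
    C ↦ A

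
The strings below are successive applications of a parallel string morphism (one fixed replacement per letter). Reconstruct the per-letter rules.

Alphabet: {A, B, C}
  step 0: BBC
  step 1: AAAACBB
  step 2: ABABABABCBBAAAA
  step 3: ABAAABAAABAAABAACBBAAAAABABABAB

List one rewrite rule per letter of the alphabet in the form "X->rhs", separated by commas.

A->AB, B->AA, C->CBB

  step 2 ⇒ step 3: ABABABABCBBAAAA ⇒ AB·AA·AB·AA·AB·AA·AB·AA·CBB·AA·AA·AB·AB·AB·AB
    A ↦ AB
    B ↦ AA
    C ↦ CBB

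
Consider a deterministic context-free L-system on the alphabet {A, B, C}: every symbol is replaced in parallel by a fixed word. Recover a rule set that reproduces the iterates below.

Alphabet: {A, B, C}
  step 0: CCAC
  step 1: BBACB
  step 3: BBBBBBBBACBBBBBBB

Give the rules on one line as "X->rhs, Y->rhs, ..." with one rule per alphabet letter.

  step 0 ⇒ step 1: CCAC ⇒ B·B·AC·B
    A ↦ AC
    C ↦ B
    B ↦ BB  (constrained at step 1)

A->AC, B->BB, C->B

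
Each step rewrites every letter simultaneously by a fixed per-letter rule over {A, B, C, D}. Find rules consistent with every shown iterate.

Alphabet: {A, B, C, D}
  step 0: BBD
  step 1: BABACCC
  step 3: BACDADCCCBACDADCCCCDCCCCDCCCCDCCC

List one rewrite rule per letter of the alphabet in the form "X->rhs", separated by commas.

A->CD, B->BA, C->AD, D->CCC

  step 0 ⇒ step 1: BBD ⇒ BA·BA·CCC
    B ↦ BA
    D ↦ CCC
    A ↦ CD  (constrained at step 1)
    C ↦ AD  (constrained at step 1)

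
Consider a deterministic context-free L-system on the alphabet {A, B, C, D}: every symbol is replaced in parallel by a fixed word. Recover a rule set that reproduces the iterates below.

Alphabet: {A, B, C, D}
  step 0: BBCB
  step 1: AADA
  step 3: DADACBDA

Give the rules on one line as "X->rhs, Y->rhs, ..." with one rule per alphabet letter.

  step 0 ⇒ step 1: BBCB ⇒ A·A·D·A
    B ↦ A
    C ↦ D
    A ↦ CB  (constrained at step 1)
    D ↦ A  (constrained at step 1)

A->CB, B->A, C->D, D->A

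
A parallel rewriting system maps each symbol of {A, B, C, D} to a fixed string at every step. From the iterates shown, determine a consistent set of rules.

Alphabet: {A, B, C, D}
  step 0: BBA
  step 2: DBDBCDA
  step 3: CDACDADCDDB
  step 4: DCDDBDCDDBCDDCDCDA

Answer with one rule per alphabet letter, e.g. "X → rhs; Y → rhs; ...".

A->DB, B->A, C->D, D->CD

  step 3 ⇒ step 4: CDACDADCDDB ⇒ D·CD·DB·D·CD·DB·CD·D·CD·CD·A
    A ↦ DB
    B ↦ A
    C ↦ D
    D ↦ CD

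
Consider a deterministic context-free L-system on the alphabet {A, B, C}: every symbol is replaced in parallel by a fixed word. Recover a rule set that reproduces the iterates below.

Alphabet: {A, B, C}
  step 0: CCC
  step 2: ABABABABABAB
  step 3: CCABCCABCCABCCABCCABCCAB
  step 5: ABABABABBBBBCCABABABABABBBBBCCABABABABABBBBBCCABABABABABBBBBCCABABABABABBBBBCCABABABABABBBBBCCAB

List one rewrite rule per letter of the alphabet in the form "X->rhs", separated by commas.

  step 2 ⇒ step 3: ABABABABABAB ⇒ CC·AB·CC·AB·CC·AB·CC·AB·CC·AB·CC·AB
    A ↦ CC
    B ↦ AB
    C ↦ BB  (constrained at step 0)

A->CC, B->AB, C->BB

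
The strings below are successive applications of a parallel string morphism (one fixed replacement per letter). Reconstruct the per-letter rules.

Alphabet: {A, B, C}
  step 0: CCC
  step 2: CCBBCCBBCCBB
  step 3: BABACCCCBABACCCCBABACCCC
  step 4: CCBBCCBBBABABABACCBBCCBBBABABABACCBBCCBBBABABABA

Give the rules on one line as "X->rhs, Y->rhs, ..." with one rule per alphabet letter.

A->BB, B->CC, C->BA

  step 3 ⇒ step 4: BABACCCCBABACCCCBABACCCC ⇒ CC·BB·CC·BB·BA·BA·BA·BA·CC·BB·CC·BB·BA·BA·BA·BA·CC·BB·CC·BB·BA·BA·BA·BA
    A ↦ BB
    B ↦ CC
    C ↦ BA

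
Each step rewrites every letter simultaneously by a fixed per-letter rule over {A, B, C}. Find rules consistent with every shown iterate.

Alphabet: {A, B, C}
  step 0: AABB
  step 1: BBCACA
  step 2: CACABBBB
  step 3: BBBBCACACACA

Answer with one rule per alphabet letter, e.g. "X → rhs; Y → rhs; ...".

  step 2 ⇒ step 3: CACABBBB ⇒ B·B·B·B·CA·CA·CA·CA
    A ↦ B
    B ↦ CA
    C ↦ B

A->B, B->CA, C->B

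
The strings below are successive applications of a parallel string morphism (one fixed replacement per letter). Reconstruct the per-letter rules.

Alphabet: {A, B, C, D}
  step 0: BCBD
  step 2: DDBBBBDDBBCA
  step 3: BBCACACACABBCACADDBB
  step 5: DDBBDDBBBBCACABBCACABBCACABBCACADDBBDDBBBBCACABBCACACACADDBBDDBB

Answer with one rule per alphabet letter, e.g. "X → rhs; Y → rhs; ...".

A->BB, B->CA, C->DD, D->B

  step 2 ⇒ step 3: DDBBBBDDBBCA ⇒ B·B·CA·CA·CA·CA·B·B·CA·CA·DD·BB
    A ↦ BB
    B ↦ CA
    C ↦ DD
    D ↦ B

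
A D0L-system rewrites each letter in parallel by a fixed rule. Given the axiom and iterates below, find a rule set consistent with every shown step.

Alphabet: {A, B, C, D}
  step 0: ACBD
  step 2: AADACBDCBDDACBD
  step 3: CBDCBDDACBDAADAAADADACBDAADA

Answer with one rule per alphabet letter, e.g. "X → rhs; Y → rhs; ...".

A->CBD, B->A, C->A, D->DA

  step 2 ⇒ step 3: AADACBDCBDDACBD ⇒ CBD·CBD·DA·CBD·A·A·DA·A·A·DA·DA·CBD·A·A·DA
    A ↦ CBD
    B ↦ A
    C ↦ A
    D ↦ DA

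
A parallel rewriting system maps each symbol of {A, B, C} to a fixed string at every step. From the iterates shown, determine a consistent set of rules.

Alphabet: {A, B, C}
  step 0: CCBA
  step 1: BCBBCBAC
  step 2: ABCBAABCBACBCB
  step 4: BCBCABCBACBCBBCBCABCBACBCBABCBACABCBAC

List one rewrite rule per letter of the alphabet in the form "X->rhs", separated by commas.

A->C, B->A, C->BCB

  step 1 ⇒ step 2: BCBBCBAC ⇒ A·BCB·A·A·BCB·A·C·BCB
    A ↦ C
    B ↦ A
    C ↦ BCB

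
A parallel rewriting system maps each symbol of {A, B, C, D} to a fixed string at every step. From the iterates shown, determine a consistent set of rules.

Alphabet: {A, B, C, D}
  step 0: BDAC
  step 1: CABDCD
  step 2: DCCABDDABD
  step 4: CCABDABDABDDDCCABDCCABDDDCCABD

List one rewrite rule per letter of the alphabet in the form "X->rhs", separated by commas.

A->C, B->C, C->D, D->ABD

  step 1 ⇒ step 2: CABDCD ⇒ D·C·C·ABD·D·ABD
    A ↦ C
    B ↦ C
    C ↦ D
    D ↦ ABD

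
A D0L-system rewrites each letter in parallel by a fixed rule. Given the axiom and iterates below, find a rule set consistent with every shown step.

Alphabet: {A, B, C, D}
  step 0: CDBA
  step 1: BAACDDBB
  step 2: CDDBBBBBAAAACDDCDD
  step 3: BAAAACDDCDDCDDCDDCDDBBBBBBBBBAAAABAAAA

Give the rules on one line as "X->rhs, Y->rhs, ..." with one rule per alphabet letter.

  step 2 ⇒ step 3: CDDBBBBBAAAACDDCDD ⇒ B·AA·AA·CDD·CDD·CDD·CDD·CDD·BB·BB·BB·BB·B·AA·AA·B·AA·AA
    A ↦ BB
    B ↦ CDD
    C ↦ B
    D ↦ AA

A->BB, B->CDD, C->B, D->AA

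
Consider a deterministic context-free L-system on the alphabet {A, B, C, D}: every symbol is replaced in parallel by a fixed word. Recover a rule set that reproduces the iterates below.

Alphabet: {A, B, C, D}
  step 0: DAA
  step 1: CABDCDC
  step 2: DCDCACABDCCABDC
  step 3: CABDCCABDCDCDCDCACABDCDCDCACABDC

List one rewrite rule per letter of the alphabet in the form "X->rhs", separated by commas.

A->DC, B->A, C->DC, D->CAB

  step 2 ⇒ step 3: DCDCACABDCCABDC ⇒ CAB·DC·CAB·DC·DC·DC·DC·A·CAB·DC·DC·DC·A·CAB·DC
    A ↦ DC
    B ↦ A
    C ↦ DC
    D ↦ CAB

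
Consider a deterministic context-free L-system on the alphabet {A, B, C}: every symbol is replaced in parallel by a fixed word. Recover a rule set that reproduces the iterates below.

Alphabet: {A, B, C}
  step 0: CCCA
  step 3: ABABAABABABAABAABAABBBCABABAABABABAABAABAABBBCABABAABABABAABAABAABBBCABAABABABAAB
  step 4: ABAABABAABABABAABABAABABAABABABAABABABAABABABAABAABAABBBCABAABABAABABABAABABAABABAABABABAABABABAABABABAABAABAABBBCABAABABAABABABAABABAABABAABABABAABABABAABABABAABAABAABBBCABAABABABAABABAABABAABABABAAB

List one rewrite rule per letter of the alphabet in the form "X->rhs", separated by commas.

A->AB, B->AAB, C->BBC

  step 3 ⇒ step 4: ABABAABABABAABAABAABBBCABABAABABABAABAABAABBBCABABAABABABAABAABAABBBCABAABABABAAB ⇒ AB·AAB·AB·AAB·AB·AB·AAB·AB·AAB·AB·AAB·AB·AB·AAB·AB·AB·AAB·AB·AB·AAB·AAB·AAB·BBC·AB·AAB·AB·AAB·AB·AB·AAB·AB·AAB·AB·AAB·AB·AB·AAB·AB·AB·AAB·AB·AB·AAB·AAB·AAB·BBC·AB·AAB·AB·AAB·AB·AB·AAB·AB·AAB·AB·AAB·AB·AB·AAB·AB·AB·AAB·AB·AB·AAB·AAB·AAB·BBC·AB·AAB·AB·AB·AAB·AB·AAB·AB·AAB·AB·AB·AAB
    A ↦ AB
    B ↦ AAB
    C ↦ BBC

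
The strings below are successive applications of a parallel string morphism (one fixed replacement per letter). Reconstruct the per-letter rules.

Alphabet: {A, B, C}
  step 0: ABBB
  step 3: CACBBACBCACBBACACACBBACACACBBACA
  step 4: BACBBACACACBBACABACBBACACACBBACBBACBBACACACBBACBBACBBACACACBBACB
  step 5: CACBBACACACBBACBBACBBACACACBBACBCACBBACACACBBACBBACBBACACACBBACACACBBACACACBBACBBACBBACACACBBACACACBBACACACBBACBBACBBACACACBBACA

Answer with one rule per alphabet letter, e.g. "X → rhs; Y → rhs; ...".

A->CB, B->CA, C->BA

  step 4 ⇒ step 5: BACBBACACACBBACABACBBACACACBBACBBACBBACACACBBACBBACBBACACACBBACB ⇒ CA·CB·BA·CA·CA·CB·BA·CB·BA·CB·BA·CA·CA·CB·BA·CB·CA·CB·BA·CA·CA·CB·BA·CB·BA·CB·BA·CA·CA·CB·BA·CA·CA·CB·BA·CA·CA·CB·BA·CB·BA·CB·BA·CA·CA·CB·BA·CA·CA·CB·BA·CA·CA·CB·BA·CB·BA·CB·BA·CA·CA·CB·BA·CA
    A ↦ CB
    B ↦ CA
    C ↦ BA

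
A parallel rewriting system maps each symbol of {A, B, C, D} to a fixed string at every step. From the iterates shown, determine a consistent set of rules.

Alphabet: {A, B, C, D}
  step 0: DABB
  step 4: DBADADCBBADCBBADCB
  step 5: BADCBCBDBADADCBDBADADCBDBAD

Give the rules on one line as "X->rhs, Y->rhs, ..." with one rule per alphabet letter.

A->C, B->AD, C->DB, D->B

  step 4 ⇒ step 5: DBADADCBBADCBBADCB ⇒ B·AD·C·B·C·B·DB·AD·AD·C·B·DB·AD·AD·C·B·DB·AD
    A ↦ C
    B ↦ AD
    C ↦ DB
    D ↦ B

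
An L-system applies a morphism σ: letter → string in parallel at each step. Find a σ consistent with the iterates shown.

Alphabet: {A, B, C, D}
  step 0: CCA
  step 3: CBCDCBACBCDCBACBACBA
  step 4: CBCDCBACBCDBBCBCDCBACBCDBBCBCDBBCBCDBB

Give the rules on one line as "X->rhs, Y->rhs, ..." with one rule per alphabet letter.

A->BB, B->CD, C->CB, D->A

  step 3 ⇒ step 4: CBCDCBACBCDCBACBACBA ⇒ CB·CD·CB·A·CB·CD·BB·CB·CD·CB·A·CB·CD·BB·CB·CD·BB·CB·CD·BB
    A ↦ BB
    B ↦ CD
    C ↦ CB
    D ↦ A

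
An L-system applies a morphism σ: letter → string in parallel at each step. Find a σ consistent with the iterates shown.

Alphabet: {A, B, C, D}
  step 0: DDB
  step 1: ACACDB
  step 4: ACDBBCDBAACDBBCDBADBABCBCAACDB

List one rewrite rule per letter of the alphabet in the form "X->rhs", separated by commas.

  step 0 ⇒ step 1: DDB ⇒ AC·AC·DB
    B ↦ DB
    D ↦ AC
    A ↦ BC  (constrained at step 1)
    C ↦ A  (constrained at step 1)

A->BC, B->DB, C->A, D->AC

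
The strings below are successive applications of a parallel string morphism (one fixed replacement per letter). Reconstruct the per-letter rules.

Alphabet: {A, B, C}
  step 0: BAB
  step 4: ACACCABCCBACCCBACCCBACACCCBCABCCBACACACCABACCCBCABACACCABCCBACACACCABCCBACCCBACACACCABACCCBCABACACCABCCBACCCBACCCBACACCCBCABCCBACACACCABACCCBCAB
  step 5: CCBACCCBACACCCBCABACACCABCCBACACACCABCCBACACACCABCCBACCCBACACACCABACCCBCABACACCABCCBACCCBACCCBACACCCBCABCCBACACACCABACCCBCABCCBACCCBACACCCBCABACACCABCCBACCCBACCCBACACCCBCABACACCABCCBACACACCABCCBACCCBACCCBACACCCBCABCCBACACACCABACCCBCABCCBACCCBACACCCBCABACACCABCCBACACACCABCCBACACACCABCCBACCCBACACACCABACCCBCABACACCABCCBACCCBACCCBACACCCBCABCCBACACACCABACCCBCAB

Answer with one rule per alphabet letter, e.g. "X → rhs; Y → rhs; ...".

A->CCB, B->CAB, C->AC

  step 4 ⇒ step 5: ACACCABCCBACCCBACCCBACACCCBCABCCBACACACCABACCCBCABACACCABCCBACACACCABCCBACCCBACACACCABACCCBCABACACCABCCBACCCBACCCBACACCCBCABCCBACACACCABACCCBCAB ⇒ CCB·AC·CCB·AC·AC·CCB·CAB·AC·AC·CAB·CCB·AC·AC·AC·CAB·CCB·AC·AC·AC·CAB·CCB·AC·CCB·AC·AC·AC·CAB·AC·CCB·CAB·AC·AC·CAB·CCB·AC·CCB·AC·CCB·AC·AC·CCB·CAB·CCB·AC·AC·AC·CAB·AC·CCB·CAB·CCB·AC·CCB·AC·AC·CCB·CAB·AC·AC·CAB·CCB·AC·CCB·AC·CCB·AC·AC·CCB·CAB·AC·AC·CAB·CCB·AC·AC·AC·CAB·CCB·AC·CCB·AC·CCB·AC·AC·CCB·CAB·CCB·AC·AC·AC·CAB·AC·CCB·CAB·CCB·AC·CCB·AC·AC·CCB·CAB·AC·AC·CAB·CCB·AC·AC·AC·CAB·CCB·AC·AC·AC·CAB·CCB·AC·CCB·AC·AC·AC·CAB·AC·CCB·CAB·AC·AC·CAB·CCB·AC·CCB·AC·CCB·AC·AC·CCB·CAB·CCB·AC·AC·AC·CAB·AC·CCB·CAB
    A ↦ CCB
    B ↦ CAB
    C ↦ AC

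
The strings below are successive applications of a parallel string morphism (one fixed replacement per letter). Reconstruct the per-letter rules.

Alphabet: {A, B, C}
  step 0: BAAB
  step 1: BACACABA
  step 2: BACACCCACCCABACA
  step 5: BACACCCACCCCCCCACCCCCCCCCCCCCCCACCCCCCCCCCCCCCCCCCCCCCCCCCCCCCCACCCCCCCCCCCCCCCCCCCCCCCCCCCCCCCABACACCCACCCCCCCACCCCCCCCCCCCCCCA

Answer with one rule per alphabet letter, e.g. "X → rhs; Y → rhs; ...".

  step 1 ⇒ step 2: BACACABA ⇒ BA·CA·CC·CA·CC·CA·BA·CA
    A ↦ CA
    B ↦ BA
    C ↦ CC

A->CA, B->BA, C->CC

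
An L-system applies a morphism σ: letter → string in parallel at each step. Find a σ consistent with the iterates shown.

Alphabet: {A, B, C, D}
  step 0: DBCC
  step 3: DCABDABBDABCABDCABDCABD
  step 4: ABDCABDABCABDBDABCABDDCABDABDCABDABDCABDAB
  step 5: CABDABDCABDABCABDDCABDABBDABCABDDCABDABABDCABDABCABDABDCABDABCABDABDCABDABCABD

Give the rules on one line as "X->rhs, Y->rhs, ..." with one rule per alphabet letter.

  step 4 ⇒ step 5: ABDCABDABCABDBDABCABDDCABDABDCABDABDCABDAB ⇒ CA·BD·AB·D·CA·BD·AB·CA·BD·D·CA·BD·AB·BD·AB·CA·BD·D·CA·BD·AB·AB·D·CA·BD·AB·CA·BD·AB·D·CA·BD·AB·CA·BD·AB·D·CA·BD·AB·CA·BD
    A ↦ CA
    B ↦ BD
    C ↦ D
    D ↦ AB

A->CA, B->BD, C->D, D->AB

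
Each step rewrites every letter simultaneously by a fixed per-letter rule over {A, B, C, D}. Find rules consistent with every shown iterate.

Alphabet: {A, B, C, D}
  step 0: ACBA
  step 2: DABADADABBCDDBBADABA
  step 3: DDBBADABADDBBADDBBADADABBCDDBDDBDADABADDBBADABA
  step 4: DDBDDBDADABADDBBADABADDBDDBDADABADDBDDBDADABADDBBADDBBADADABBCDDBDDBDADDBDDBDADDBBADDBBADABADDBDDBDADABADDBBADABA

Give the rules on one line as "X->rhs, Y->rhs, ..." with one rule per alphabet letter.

  step 3 ⇒ step 4: DDBBADABADDBBADDBBADADABBCDDBDDBDADABADDBBADABA ⇒ DDB·DDB·DA·DA·BA·DDB·BA·DA·BA·DDB·DDB·DA·DA·BA·DDB·DDB·DA·DA·BA·DDB·BA·DDB·BA·DA·DA·BBC·DDB·DDB·DA·DDB·DDB·DA·DDB·BA·DDB·BA·DA·BA·DDB·DDB·DA·DA·BA·DDB·BA·DA·BA
    A ↦ BA
    B ↦ DA
    C ↦ BBC
    D ↦ DDB

A->BA, B->DA, C->BBC, D->DDB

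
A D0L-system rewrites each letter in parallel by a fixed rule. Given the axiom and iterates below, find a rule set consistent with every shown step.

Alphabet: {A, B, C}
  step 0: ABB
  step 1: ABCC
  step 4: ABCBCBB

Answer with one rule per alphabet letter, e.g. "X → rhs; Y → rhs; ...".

A->AB, B->C, C->B

  step 0 ⇒ step 1: ABB ⇒ AB·C·C
    A ↦ AB
    B ↦ C
    C ↦ B  (constrained at step 1)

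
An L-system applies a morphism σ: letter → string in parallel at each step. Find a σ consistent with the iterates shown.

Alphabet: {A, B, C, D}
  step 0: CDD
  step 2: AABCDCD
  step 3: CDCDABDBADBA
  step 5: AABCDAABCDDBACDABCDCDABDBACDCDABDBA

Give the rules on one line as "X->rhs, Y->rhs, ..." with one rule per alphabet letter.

  step 2 ⇒ step 3: AABCDCD ⇒ CD·CD·AB·DB·A·DB·A
    A ↦ CD
    B ↦ AB
    C ↦ DB
    D ↦ A

A->CD, B->AB, C->DB, D->A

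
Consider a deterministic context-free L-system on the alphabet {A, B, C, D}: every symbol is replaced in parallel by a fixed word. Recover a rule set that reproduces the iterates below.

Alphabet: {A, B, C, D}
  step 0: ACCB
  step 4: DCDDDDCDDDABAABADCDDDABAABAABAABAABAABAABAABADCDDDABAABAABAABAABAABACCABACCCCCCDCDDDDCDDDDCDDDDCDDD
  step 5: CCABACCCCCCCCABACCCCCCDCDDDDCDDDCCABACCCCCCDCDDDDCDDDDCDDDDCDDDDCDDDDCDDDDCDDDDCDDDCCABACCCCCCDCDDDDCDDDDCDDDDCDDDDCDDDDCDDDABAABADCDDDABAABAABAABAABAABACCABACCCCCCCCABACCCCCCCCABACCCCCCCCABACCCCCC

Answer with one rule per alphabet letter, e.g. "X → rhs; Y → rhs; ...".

  step 4 ⇒ step 5: DCDDDDCDDDABAABADCDDDABAABAABAABAABAABAABAABADCDDDABAABAABAABAABAABACCABACCCCCCDCDDDDCDDDDCDDDDCDDD ⇒ CC·ABA·CC·CC·CC·CC·ABA·CC·CC·CC·D·CDD·D·D·CDD·D·CC·ABA·CC·CC·CC·D·CDD·D·D·CDD·D·D·CDD·D·D·CDD·D·D·CDD·D·D·CDD·D·D·CDD·D·D·CDD·D·CC·ABA·CC·CC·CC·D·CDD·D·D·CDD·D·D·CDD·D·D·CDD·D·D·CDD·D·D·CDD·D·ABA·ABA·D·CDD·D·ABA·ABA·ABA·ABA·ABA·ABA·CC·ABA·CC·CC·CC·CC·ABA·CC·CC·CC·CC·ABA·CC·CC·CC·CC·ABA·CC·CC·CC
    A ↦ D
    B ↦ CDD
    C ↦ ABA
    D ↦ CC

A->D, B->CDD, C->ABA, D->CC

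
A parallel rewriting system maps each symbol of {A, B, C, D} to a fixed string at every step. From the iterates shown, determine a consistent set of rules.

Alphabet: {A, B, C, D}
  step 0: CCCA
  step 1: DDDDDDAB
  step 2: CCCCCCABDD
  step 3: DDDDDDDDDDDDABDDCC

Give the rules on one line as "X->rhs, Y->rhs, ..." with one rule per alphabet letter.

  step 2 ⇒ step 3: CCCCCCABDD ⇒ DD·DD·DD·DD·DD·DD·AB·DD·C·C
    A ↦ AB
    B ↦ DD
    C ↦ DD
    D ↦ C

A->AB, B->DD, C->DD, D->C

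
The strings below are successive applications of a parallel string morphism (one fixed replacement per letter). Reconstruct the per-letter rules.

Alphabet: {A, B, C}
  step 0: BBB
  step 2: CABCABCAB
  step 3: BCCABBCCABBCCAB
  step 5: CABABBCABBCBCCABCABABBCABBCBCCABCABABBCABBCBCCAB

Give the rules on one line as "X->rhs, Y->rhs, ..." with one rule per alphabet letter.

A->C, B->AB, C->BC

  step 2 ⇒ step 3: CABCABCAB ⇒ BC·C·AB·BC·C·AB·BC·C·AB
    A ↦ C
    B ↦ AB
    C ↦ BC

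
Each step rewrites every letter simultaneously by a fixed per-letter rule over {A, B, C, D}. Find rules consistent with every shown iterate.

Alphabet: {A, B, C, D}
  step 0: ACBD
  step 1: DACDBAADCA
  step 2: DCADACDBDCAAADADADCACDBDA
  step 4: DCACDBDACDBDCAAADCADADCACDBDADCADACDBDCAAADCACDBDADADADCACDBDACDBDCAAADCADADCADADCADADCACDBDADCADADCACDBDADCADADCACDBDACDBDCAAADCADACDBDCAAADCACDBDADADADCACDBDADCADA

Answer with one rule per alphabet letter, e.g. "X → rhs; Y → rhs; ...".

A->DA, B->AA, C->CDB, D->DCA

  step 1 ⇒ step 2: DACDBAADCA ⇒ DCA·DA·CDB·DCA·AA·DA·DA·DCA·CDB·DA
    A ↦ DA
    B ↦ AA
    C ↦ CDB
    D ↦ DCA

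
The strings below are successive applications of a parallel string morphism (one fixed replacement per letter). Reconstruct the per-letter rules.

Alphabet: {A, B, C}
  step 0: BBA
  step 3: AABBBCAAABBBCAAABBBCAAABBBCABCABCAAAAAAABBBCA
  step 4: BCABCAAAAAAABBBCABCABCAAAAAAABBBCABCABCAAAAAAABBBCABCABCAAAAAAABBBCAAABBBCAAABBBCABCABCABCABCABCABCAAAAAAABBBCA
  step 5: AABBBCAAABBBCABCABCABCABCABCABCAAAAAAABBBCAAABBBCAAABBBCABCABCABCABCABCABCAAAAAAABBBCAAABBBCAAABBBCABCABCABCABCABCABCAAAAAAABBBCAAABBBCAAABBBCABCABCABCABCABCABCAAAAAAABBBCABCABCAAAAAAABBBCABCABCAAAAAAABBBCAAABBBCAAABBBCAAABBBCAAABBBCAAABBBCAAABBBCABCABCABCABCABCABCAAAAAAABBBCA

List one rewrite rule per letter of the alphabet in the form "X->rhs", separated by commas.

A->BCA, B->AA, C->BB

  step 4 ⇒ step 5: BCABCAAAAAAABBBCABCABCAAAAAAABBBCABCABCAAAAAAABBBCABCABCAAAAAAABBBCAAABBBCAAABBBCABCABCABCABCABCABCAAAAAAABBBCA ⇒ AA·BB·BCA·AA·BB·BCA·BCA·BCA·BCA·BCA·BCA·BCA·AA·AA·AA·BB·BCA·AA·BB·BCA·AA·BB·BCA·BCA·BCA·BCA·BCA·BCA·BCA·AA·AA·AA·BB·BCA·AA·BB·BCA·AA·BB·BCA·BCA·BCA·BCA·BCA·BCA·BCA·AA·AA·AA·BB·BCA·AA·BB·BCA·AA·BB·BCA·BCA·BCA·BCA·BCA·BCA·BCA·AA·AA·AA·BB·BCA·BCA·BCA·AA·AA·AA·BB·BCA·BCA·BCA·AA·AA·AA·BB·BCA·AA·BB·BCA·AA·BB·BCA·AA·BB·BCA·AA·BB·BCA·AA·BB·BCA·AA·BB·BCA·BCA·BCA·BCA·BCA·BCA·BCA·AA·AA·AA·BB·BCA
    A ↦ BCA
    B ↦ AA
    C ↦ BB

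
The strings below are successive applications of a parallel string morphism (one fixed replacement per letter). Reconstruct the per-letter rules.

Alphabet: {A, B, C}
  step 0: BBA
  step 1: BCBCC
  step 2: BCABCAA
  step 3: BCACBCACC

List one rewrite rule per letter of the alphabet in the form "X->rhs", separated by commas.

A->C, B->BC, C->A

  step 2 ⇒ step 3: BCABCAA ⇒ BC·A·C·BC·A·C·C
    A ↦ C
    B ↦ BC
    C ↦ A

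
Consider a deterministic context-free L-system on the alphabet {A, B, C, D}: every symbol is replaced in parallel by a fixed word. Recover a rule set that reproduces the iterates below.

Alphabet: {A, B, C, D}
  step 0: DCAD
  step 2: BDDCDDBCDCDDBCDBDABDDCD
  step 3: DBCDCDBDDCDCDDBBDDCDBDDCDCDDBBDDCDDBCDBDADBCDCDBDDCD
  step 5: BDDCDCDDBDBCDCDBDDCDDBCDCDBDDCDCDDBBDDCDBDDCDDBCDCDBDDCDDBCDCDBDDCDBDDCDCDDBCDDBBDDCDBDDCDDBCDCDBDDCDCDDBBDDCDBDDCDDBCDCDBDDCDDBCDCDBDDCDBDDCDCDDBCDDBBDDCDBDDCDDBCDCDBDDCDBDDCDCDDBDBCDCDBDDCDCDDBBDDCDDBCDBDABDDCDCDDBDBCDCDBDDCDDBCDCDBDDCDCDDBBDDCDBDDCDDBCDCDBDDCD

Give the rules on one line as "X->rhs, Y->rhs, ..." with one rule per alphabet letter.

  step 2 ⇒ step 3: BDDCDDBCDCDDBCDBDABDDCD ⇒ DB·CD·CD·BDD·CD·CD·DB·BDD·CD·BDD·CD·CD·DB·BDD·CD·DB·CD·BDA·DB·CD·CD·BDD·CD
    A ↦ BDA
    B ↦ DB
    C ↦ BDD
    D ↦ CD

A->BDA, B->DB, C->BDD, D->CD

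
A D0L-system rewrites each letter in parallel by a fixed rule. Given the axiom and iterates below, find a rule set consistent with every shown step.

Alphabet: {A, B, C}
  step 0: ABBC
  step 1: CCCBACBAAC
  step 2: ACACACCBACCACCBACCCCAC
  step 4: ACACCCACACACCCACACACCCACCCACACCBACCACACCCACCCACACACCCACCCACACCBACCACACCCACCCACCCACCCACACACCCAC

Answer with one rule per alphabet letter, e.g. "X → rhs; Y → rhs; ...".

  step 1 ⇒ step 2: CCCBACBAAC ⇒ AC·AC·AC·CBA·CC·AC·CBA·CC·CC·AC
    A ↦ CC
    B ↦ CBA
    C ↦ AC

A->CC, B->CBA, C->AC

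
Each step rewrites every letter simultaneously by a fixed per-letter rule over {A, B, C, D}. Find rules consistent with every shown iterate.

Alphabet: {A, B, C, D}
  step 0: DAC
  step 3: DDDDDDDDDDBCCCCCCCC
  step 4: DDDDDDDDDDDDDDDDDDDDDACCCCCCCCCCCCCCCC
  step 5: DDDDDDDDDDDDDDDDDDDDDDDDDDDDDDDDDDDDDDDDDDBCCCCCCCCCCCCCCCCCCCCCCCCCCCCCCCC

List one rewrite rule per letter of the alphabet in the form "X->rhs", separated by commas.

  step 4 ⇒ step 5: DDDDDDDDDDDDDDDDDDDDDACCCCCCCCCCCCCCCC ⇒ DD·DD·DD·DD·DD·DD·DD·DD·DD·DD·DD·DD·DD·DD·DD·DD·DD·DD·DD·DD·DD·B·CC·CC·CC·CC·CC·CC·CC·CC·CC·CC·CC·CC·CC·CC·CC·CC
    A ↦ B
    C ↦ CC
    D ↦ DD
  step 3 ⇒ step 4: DDDDDDDDDDBCCCCCCCC ⇒ DD·DD·DD·DD·DD·DD·DD·DD·DD·DD·DA·CC·CC·CC·CC·CC·CC·CC·CC
    B ↦ DA

A->B, B->DA, C->CC, D->DD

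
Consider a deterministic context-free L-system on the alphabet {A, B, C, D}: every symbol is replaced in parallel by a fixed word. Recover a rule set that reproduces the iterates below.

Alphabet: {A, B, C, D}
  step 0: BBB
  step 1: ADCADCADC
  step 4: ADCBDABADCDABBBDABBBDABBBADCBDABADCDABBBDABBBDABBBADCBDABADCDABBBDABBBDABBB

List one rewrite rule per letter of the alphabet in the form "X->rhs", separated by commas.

A->DAB, B->ADC, C->B, D->B

  step 0 ⇒ step 1: BBB ⇒ ADC·ADC·ADC
    B ↦ ADC
    A ↦ DAB  (constrained at step 1)
    C ↦ B  (constrained at step 1)
    D ↦ B  (constrained at step 1)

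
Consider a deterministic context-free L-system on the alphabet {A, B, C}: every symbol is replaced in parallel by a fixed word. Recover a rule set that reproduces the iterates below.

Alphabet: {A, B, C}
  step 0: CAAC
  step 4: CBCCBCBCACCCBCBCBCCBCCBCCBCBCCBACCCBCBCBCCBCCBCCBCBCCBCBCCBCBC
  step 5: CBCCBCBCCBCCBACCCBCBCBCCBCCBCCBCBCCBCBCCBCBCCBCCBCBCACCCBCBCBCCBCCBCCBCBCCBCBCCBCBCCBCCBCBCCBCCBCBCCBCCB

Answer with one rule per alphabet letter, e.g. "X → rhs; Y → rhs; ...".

A->ACC, B->C, C->CB

  step 4 ⇒ step 5: CBCCBCBCACCCBCBCBCCBCCBCCBCBCCBACCCBCBCBCCBCCBCCBCBCCBCBCCBCBC ⇒ CB·C·CB·CB·C·CB·C·CB·ACC·CB·CB·CB·C·CB·C·CB·C·CB·CB·C·CB·CB·C·CB·CB·C·CB·C·CB·CB·C·ACC·CB·CB·CB·C·CB·C·CB·C·CB·CB·C·CB·CB·C·CB·CB·C·CB·C·CB·CB·C·CB·C·CB·CB·C·CB·C·CB
    A ↦ ACC
    B ↦ C
    C ↦ CB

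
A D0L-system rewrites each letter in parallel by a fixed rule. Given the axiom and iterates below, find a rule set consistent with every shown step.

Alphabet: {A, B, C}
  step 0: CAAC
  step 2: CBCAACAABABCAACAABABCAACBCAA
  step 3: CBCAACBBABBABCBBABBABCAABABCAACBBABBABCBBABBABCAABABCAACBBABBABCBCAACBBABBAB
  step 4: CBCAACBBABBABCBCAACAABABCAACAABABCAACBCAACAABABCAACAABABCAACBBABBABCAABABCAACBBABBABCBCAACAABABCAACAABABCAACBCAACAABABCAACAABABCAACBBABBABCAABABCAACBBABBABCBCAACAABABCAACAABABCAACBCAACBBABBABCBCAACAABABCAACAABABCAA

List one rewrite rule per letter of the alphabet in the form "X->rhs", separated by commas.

  step 3 ⇒ step 4: CBCAACBBABBABCBBABBABCAABABCAACBBABBABCBBABBABCAABABCAACBBABBABCBCAACBBABBAB ⇒ CB·CAA·CB·BAB·BAB·CB·CAA·CAA·BAB·CAA·CAA·BAB·CAA·CB·CAA·CAA·BAB·CAA·CAA·BAB·CAA·CB·BAB·BAB·CAA·BAB·CAA·CB·BAB·BAB·CB·CAA·CAA·BAB·CAA·CAA·BAB·CAA·CB·CAA·CAA·BAB·CAA·CAA·BAB·CAA·CB·BAB·BAB·CAA·BAB·CAA·CB·BAB·BAB·CB·CAA·CAA·BAB·CAA·CAA·BAB·CAA·CB·CAA·CB·BAB·BAB·CB·CAA·CAA·BAB·CAA·CAA·BAB·CAA
    A ↦ BAB
    B ↦ CAA
    C ↦ CB

A->BAB, B->CAA, C->CB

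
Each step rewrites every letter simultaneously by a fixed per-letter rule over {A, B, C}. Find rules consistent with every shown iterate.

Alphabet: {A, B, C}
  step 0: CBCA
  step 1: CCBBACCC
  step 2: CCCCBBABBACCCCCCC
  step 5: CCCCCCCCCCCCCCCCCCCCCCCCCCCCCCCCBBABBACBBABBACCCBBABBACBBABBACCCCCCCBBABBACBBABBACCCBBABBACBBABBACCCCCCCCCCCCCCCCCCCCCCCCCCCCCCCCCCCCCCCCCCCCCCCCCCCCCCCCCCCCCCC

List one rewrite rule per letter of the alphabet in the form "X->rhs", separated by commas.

A->C, B->BBA, C->CC

  step 1 ⇒ step 2: CCBBACCC ⇒ CC·CC·BBA·BBA·C·CC·CC·CC
    A ↦ C
    B ↦ BBA
    C ↦ CC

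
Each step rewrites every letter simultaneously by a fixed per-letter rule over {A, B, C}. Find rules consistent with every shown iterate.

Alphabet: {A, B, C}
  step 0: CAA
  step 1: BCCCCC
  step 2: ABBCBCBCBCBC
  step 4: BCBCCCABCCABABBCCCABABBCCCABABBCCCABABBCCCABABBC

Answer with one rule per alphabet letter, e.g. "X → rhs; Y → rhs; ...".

A->CC, B->AB, C->BC

  step 1 ⇒ step 2: BCCCCC ⇒ AB·BC·BC·BC·BC·BC
    B ↦ AB
    C ↦ BC
  step 0 ⇒ step 1: CAA ⇒ BC·CC·CC
    A ↦ CC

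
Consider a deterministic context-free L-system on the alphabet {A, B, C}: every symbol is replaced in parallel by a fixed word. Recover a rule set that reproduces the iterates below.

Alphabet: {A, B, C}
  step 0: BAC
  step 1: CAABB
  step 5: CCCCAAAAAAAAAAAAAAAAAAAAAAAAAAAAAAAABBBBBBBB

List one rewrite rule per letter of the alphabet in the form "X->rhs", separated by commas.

A->AA, B->C, C->BB

  step 0 ⇒ step 1: BAC ⇒ C·AA·BB
    A ↦ AA
    B ↦ C
    C ↦ BB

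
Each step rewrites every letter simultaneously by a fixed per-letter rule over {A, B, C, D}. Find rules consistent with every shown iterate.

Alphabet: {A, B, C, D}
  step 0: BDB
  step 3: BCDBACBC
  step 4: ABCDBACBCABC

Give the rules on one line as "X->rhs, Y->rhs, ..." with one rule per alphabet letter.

  step 3 ⇒ step 4: BCDBACBC ⇒ A·BC·DB·A·C·BC·A·BC
    A ↦ C
    B ↦ A
    C ↦ BC
    D ↦ DB

A->C, B->A, C->BC, D->DB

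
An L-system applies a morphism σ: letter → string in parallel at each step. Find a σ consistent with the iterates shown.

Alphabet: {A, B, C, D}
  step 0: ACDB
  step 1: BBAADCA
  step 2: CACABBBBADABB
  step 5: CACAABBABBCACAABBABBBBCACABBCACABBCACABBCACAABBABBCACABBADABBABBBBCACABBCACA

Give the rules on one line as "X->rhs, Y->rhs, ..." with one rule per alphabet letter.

A->BB, B->CA, C->A, D->AD

  step 1 ⇒ step 2: BBAADCA ⇒ CA·CA·BB·BB·AD·A·BB
    A ↦ BB
    B ↦ CA
    C ↦ A
    D ↦ AD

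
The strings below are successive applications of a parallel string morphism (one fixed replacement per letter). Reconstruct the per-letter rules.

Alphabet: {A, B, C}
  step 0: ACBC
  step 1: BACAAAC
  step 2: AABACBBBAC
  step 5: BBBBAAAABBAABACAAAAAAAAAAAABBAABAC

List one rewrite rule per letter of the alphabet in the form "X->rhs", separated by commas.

A->B, B->AA, C->AC

  step 1 ⇒ step 2: BACAAAC ⇒ AA·B·AC·B·B·B·AC
    A ↦ B
    B ↦ AA
    C ↦ AC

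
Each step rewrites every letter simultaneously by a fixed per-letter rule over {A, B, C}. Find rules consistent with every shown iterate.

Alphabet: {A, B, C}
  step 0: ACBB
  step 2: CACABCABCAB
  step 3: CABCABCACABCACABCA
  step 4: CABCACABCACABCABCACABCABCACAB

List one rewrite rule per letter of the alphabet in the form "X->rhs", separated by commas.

A->B, B->CA, C->CA

  step 3 ⇒ step 4: CABCABCACABCACABCA ⇒ CA·B·CA·CA·B·CA·CA·B·CA·B·CA·CA·B·CA·B·CA·CA·B
    A ↦ B
    B ↦ CA
    C ↦ CA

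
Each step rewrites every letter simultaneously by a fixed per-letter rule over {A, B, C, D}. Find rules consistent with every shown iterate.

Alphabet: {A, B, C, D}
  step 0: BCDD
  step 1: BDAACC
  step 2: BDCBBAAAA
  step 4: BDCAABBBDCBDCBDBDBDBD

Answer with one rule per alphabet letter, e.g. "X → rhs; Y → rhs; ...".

A->B, B->BD, C->AA, D->C

  step 1 ⇒ step 2: BDAACC ⇒ BD·C·B·B·AA·AA
    A ↦ B
    B ↦ BD
    C ↦ AA
    D ↦ C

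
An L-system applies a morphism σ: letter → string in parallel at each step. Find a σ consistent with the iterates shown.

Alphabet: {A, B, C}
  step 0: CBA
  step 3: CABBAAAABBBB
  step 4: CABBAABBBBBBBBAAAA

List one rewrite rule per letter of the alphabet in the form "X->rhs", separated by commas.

  step 3 ⇒ step 4: CABBAAAABBBB ⇒ CA·BB·A·A·BB·BB·BB·BB·A·A·A·A
    A ↦ BB
    B ↦ A
    C ↦ CA

A->BB, B->A, C->CA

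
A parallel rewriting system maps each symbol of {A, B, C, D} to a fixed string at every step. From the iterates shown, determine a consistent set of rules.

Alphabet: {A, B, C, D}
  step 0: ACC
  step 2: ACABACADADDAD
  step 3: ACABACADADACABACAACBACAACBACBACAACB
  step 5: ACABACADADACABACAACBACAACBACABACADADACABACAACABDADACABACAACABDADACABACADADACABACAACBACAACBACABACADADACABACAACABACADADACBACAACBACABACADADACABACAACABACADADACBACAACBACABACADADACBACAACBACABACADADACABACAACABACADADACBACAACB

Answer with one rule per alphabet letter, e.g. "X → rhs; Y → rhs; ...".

A->ACA, B->DAD, C->B, D->ACB

  step 2 ⇒ step 3: ACABACADADDAD ⇒ ACA·B·ACA·DAD·ACA·B·ACA·ACB·ACA·ACB·ACB·ACA·ACB
    A ↦ ACA
    B ↦ DAD
    C ↦ B
    D ↦ ACB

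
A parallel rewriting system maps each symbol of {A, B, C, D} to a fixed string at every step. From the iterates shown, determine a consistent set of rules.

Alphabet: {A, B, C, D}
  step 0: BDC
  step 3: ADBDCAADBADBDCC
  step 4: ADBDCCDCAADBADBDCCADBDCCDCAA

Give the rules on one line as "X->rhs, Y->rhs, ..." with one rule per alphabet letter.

A->ADB, B->C, C->A, D->DC

  step 3 ⇒ step 4: ADBDCAADBADBDCC ⇒ ADB·DC·C·DC·A·ADB·ADB·DC·C·ADB·DC·C·DC·A·A
    A ↦ ADB
    B ↦ C
    C ↦ A
    D ↦ DC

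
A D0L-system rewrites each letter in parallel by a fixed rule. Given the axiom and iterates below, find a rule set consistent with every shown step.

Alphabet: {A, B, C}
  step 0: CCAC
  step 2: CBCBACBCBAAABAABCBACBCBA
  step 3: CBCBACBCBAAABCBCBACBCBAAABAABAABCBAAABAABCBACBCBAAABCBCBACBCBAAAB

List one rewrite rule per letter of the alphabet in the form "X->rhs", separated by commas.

  step 2 ⇒ step 3: CBCBACBCBAAABAABCBACBCBA ⇒ CB·CBA·CB·CBA·AAB·CB·CBA·CB·CBA·AAB·AAB·AAB·CBA·AAB·AAB·CBA·CB·CBA·AAB·CB·CBA·CB·CBA·AAB
    A ↦ AAB
    B ↦ CBA
    C ↦ CB

A->AAB, B->CBA, C->CB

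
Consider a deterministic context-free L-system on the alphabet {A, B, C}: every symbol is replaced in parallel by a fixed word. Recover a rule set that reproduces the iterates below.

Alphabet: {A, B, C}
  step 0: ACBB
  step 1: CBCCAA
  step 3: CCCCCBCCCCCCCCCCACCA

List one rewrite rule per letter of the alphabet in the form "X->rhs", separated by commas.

  step 0 ⇒ step 1: ACBB ⇒ CB·CC·A·A
    A ↦ CB
    B ↦ A
    C ↦ CC

A->CB, B->A, C->CC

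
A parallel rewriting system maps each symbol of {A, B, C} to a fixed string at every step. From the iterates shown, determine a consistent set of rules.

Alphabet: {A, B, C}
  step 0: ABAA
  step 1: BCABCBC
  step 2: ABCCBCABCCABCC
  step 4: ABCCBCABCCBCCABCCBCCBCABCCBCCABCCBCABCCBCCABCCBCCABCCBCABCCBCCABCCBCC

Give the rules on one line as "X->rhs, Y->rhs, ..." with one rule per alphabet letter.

  step 1 ⇒ step 2: BCABCBC ⇒ A·BCC·BC·A·BCC·A·BCC
    A ↦ BC
    B ↦ A
    C ↦ BCC

A->BC, B->A, C->BCC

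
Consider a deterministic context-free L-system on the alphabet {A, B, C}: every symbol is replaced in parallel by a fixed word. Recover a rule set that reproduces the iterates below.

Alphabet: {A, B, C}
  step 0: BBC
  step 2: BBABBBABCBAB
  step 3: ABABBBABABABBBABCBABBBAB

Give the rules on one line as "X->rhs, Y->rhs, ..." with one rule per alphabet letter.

A->BB, B->AB, C->CB

  step 2 ⇒ step 3: BBABBBABCBAB ⇒ AB·AB·BB·AB·AB·AB·BB·AB·CB·AB·BB·AB
    A ↦ BB
    B ↦ AB
    C ↦ CB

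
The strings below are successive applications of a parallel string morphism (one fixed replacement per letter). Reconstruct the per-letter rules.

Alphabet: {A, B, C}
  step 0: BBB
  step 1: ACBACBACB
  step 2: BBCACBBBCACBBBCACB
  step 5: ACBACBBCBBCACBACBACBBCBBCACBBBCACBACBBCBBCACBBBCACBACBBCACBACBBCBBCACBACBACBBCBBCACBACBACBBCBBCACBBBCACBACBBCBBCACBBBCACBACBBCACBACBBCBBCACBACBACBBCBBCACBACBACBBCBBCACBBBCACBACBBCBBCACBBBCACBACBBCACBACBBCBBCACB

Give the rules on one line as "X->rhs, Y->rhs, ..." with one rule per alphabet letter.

  step 1 ⇒ step 2: ACBACBACB ⇒ B·BC·ACB·B·BC·ACB·B·BC·ACB
    A ↦ B
    B ↦ ACB
    C ↦ BC

A->B, B->ACB, C->BC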